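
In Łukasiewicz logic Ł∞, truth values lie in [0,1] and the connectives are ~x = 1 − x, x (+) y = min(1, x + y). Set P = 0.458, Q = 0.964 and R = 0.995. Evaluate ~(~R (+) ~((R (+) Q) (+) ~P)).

~R = 1 − 0.995 = 0.005
R (+) Q = min(1, 0.995 + 0.964) = min(1, 1.959) = 1.000
~P = 1 − 0.458 = 0.542
(R (+) Q) (+) ~P = min(1, 1.000 + 0.542) = min(1, 1.542) = 1.000
~((R (+) Q) (+) ~P) = 1 − 1.000 = 0.000
~R (+) ~((R (+) Q) (+) ~P) = min(1, 0.005 + 0.000) = min(1, 0.005) = 0.005
~(~R (+) ~((R (+) Q) (+) ~P)) = 1 − 0.005 = 0.995

0.995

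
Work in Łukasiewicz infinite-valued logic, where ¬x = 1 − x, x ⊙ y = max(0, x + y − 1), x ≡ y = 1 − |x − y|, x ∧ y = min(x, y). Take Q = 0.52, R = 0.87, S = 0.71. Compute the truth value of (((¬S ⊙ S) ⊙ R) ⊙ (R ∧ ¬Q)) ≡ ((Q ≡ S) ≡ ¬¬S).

0.10

¬S = 1 − 0.71 = 0.29
¬S ⊙ S = max(0, 0.29 + 0.71 − 1) = max(0, 0.00) = 0.00
(¬S ⊙ S) ⊙ R = max(0, 0.00 + 0.87 − 1) = max(0, -0.13) = 0.00
¬Q = 1 − 0.52 = 0.48
R ∧ ¬Q = min(0.87, 0.48) = 0.48
((¬S ⊙ S) ⊙ R) ⊙ (R ∧ ¬Q) = max(0, 0.00 + 0.48 − 1) = max(0, -0.52) = 0.00
Q ≡ S = 1 − |0.52 − 0.71| = 1 − 0.19 = 0.81
¬¬S = 1 − 0.29 = 0.71
(Q ≡ S) ≡ ¬¬S = 1 − |0.81 − 0.71| = 1 − 0.10 = 0.90
(((¬S ⊙ S) ⊙ R) ⊙ (R ∧ ¬Q)) ≡ ((Q ≡ S) ≡ ¬¬S) = 1 − |0.00 − 0.90| = 1 − 0.90 = 0.10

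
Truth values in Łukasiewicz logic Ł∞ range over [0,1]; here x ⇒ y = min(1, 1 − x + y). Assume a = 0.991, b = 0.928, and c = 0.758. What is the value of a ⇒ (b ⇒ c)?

0.839

b ⇒ c = min(1, 1 − 0.928 + 0.758) = min(1, 0.830) = 0.830
a ⇒ (b ⇒ c) = min(1, 1 − 0.991 + 0.830) = min(1, 0.839) = 0.839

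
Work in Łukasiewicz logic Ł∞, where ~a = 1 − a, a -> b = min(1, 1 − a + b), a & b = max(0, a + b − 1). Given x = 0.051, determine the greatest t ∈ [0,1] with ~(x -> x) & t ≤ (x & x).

x -> x = min(1, 1 − 0.051 + 0.051) = min(1, 1.000) = 1.000
~(x -> x) = 1 − 1.000 = 0.000
So the left factor is ~(x -> x) = 0.000.
x & x = max(0, 0.051 + 0.051 − 1) = max(0, -0.898) = 0.000
So the right-hand bound is x & x = 0.000.
The residuum of the Łukasiewicz t-norm gives the supremum: min(1, 1 − 0.000 + 0.000).
1 − 0.000 + 0.000 = 1.000, so t = min(1, 1.000) = 1.000.
Check: 0.000 & 1.000 = max(0, 0.000) = 0.000 ≤ 0.000.

1.000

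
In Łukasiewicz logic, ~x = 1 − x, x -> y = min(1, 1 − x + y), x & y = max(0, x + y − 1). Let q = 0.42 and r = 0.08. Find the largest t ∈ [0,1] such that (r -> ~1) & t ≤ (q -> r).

~1 = 1 − 1.00 = 0.00
r -> ~1 = min(1, 1 − 0.08 + 0.00) = min(1, 0.92) = 0.92
So the left factor is r -> ~1 = 0.92.
q -> r = min(1, 1 − 0.42 + 0.08) = min(1, 0.66) = 0.66
So the right-hand bound is q -> r = 0.66.
The residuum of the Łukasiewicz t-norm gives the supremum: min(1, 1 − 0.92 + 0.66).
1 − 0.92 + 0.66 = 0.74, so t = min(1, 0.74) = 0.74.
Check: 0.92 & 0.74 = max(0, 0.66) = 0.66 ≤ 0.66.

0.74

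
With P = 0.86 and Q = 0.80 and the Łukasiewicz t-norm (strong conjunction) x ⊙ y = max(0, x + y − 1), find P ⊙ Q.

0.66

P ⊙ Q = max(0, 0.86 + 0.80 − 1) = max(0, 0.66) = 0.66
For comparison, the Gödel (minimum) t-norm min(x, y) would give 0.80.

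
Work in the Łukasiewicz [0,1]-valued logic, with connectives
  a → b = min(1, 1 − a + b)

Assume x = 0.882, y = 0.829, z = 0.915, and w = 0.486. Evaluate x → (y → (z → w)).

z → w = min(1, 1 − 0.915 + 0.486) = min(1, 0.571) = 0.571
y → (z → w) = min(1, 1 − 0.829 + 0.571) = min(1, 0.742) = 0.742
x → (y → (z → w)) = min(1, 1 − 0.882 + 0.742) = min(1, 0.860) = 0.860

0.860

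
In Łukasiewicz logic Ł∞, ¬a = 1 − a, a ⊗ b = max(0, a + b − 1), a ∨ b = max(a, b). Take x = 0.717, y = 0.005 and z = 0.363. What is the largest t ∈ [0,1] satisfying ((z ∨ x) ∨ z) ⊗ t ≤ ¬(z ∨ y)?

0.920

z ∨ x = max(0.363, 0.717) = 0.717
(z ∨ x) ∨ z = max(0.717, 0.363) = 0.717
So the left factor is (z ∨ x) ∨ z = 0.717.
z ∨ y = max(0.363, 0.005) = 0.363
¬(z ∨ y) = 1 − 0.363 = 0.637
So the right-hand bound is ¬(z ∨ y) = 0.637.
The residuum of the Łukasiewicz t-norm gives the supremum: min(1, 1 − 0.717 + 0.637).
1 − 0.717 + 0.637 = 0.920, so t = min(1, 0.920) = 0.920.
Check: 0.717 ⊗ 0.920 = max(0, 0.637) = 0.637 ≤ 0.637.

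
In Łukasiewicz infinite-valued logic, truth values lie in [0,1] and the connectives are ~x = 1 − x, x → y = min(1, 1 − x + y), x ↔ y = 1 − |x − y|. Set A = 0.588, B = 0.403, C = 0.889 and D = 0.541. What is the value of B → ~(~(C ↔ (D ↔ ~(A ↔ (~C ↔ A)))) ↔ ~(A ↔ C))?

0.661

~C = 1 − 0.889 = 0.111
~C ↔ A = 1 − |0.111 − 0.588| = 1 − 0.477 = 0.523
A ↔ (~C ↔ A) = 1 − |0.588 − 0.523| = 1 − 0.065 = 0.935
~(A ↔ (~C ↔ A)) = 1 − 0.935 = 0.065
D ↔ ~(A ↔ (~C ↔ A)) = 1 − |0.541 − 0.065| = 1 − 0.476 = 0.524
C ↔ (D ↔ ~(A ↔ (~C ↔ A))) = 1 − |0.889 − 0.524| = 1 − 0.365 = 0.635
~(C ↔ (D ↔ ~(A ↔ (~C ↔ A)))) = 1 − 0.635 = 0.365
A ↔ C = 1 − |0.588 − 0.889| = 1 − 0.301 = 0.699
~(A ↔ C) = 1 − 0.699 = 0.301
~(C ↔ (D ↔ ~(A ↔ (~C ↔ A)))) ↔ ~(A ↔ C) = 1 − |0.365 − 0.301| = 1 − 0.064 = 0.936
~(~(C ↔ (D ↔ ~(A ↔ (~C ↔ A)))) ↔ ~(A ↔ C)) = 1 − 0.936 = 0.064
B → ~(~(C ↔ (D ↔ ~(A ↔ (~C ↔ A)))) ↔ ~(A ↔ C)) = min(1, 1 − 0.403 + 0.064) = min(1, 0.661) = 0.661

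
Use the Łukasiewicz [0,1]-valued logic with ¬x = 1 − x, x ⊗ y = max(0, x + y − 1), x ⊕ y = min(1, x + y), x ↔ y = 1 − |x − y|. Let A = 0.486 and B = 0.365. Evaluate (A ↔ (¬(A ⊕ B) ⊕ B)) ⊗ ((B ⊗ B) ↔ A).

0.486

A ⊕ B = min(1, 0.486 + 0.365) = min(1, 0.851) = 0.851
¬(A ⊕ B) = 1 − 0.851 = 0.149
¬(A ⊕ B) ⊕ B = min(1, 0.149 + 0.365) = min(1, 0.514) = 0.514
A ↔ (¬(A ⊕ B) ⊕ B) = 1 − |0.486 − 0.514| = 1 − 0.028 = 0.972
B ⊗ B = max(0, 0.365 + 0.365 − 1) = max(0, -0.270) = 0.000
(B ⊗ B) ↔ A = 1 − |0.000 − 0.486| = 1 − 0.486 = 0.514
(A ↔ (¬(A ⊕ B) ⊕ B)) ⊗ ((B ⊗ B) ↔ A) = max(0, 0.972 + 0.514 − 1) = max(0, 0.486) = 0.486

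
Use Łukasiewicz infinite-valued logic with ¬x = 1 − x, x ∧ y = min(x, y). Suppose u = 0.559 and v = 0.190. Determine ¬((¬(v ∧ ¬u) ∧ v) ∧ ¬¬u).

0.810

¬u = 1 − 0.559 = 0.441
v ∧ ¬u = min(0.190, 0.441) = 0.190
¬(v ∧ ¬u) = 1 − 0.190 = 0.810
¬(v ∧ ¬u) ∧ v = min(0.810, 0.190) = 0.190
¬¬u = 1 − 0.441 = 0.559
(¬(v ∧ ¬u) ∧ v) ∧ ¬¬u = min(0.190, 0.559) = 0.190
¬((¬(v ∧ ¬u) ∧ v) ∧ ¬¬u) = 1 − 0.190 = 0.810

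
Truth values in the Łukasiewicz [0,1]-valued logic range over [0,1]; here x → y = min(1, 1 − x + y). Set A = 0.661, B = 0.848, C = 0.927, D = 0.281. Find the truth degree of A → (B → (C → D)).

C → D = min(1, 1 − 0.927 + 0.281) = min(1, 0.354) = 0.354
B → (C → D) = min(1, 1 − 0.848 + 0.354) = min(1, 0.506) = 0.506
A → (B → (C → D)) = min(1, 1 − 0.661 + 0.506) = min(1, 0.845) = 0.845

0.845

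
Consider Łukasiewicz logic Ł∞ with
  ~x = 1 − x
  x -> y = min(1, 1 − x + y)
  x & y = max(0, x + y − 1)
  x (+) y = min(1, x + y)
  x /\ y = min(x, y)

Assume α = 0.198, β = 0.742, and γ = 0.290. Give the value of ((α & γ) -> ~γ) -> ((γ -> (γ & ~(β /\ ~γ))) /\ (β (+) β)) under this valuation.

α & γ = max(0, 0.198 + 0.290 − 1) = max(0, -0.512) = 0.000
~γ = 1 − 0.290 = 0.710
(α & γ) -> ~γ = min(1, 1 − 0.000 + 0.710) = min(1, 1.710) = 1.000
β /\ ~γ = min(0.742, 0.710) = 0.710
~(β /\ ~γ) = 1 − 0.710 = 0.290
γ & ~(β /\ ~γ) = max(0, 0.290 + 0.290 − 1) = max(0, -0.420) = 0.000
γ -> (γ & ~(β /\ ~γ)) = min(1, 1 − 0.290 + 0.000) = min(1, 0.710) = 0.710
β (+) β = min(1, 0.742 + 0.742) = min(1, 1.484) = 1.000
(γ -> (γ & ~(β /\ ~γ))) /\ (β (+) β) = min(0.710, 1.000) = 0.710
((α & γ) -> ~γ) -> ((γ -> (γ & ~(β /\ ~γ))) /\ (β (+) β)) = min(1, 1 − 1.000 + 0.710) = min(1, 0.710) = 0.710

0.710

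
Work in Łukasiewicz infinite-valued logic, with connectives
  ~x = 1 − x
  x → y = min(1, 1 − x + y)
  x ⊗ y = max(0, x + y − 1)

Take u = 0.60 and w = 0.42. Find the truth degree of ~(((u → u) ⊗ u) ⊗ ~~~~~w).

u → u = min(1, 1 − 0.60 + 0.60) = min(1, 1.00) = 1.00
(u → u) ⊗ u = max(0, 1.00 + 0.60 − 1) = max(0, 0.60) = 0.60
~w = 1 − 0.42 = 0.58
~~w = 1 − 0.58 = 0.42
~~~w = 1 − 0.42 = 0.58
~~~~w = 1 − 0.58 = 0.42
~~~~~w = 1 − 0.42 = 0.58
((u → u) ⊗ u) ⊗ ~~~~~w = max(0, 0.60 + 0.58 − 1) = max(0, 0.18) = 0.18
~(((u → u) ⊗ u) ⊗ ~~~~~w) = 1 − 0.18 = 0.82

0.82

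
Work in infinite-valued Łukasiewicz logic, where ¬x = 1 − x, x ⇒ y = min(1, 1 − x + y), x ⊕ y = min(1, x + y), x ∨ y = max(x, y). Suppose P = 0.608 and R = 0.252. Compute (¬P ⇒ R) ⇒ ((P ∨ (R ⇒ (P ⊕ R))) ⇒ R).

0.392

¬P = 1 − 0.608 = 0.392
¬P ⇒ R = min(1, 1 − 0.392 + 0.252) = min(1, 0.860) = 0.860
P ⊕ R = min(1, 0.608 + 0.252) = min(1, 0.860) = 0.860
R ⇒ (P ⊕ R) = min(1, 1 − 0.252 + 0.860) = min(1, 1.608) = 1.000
P ∨ (R ⇒ (P ⊕ R)) = max(0.608, 1.000) = 1.000
(P ∨ (R ⇒ (P ⊕ R))) ⇒ R = min(1, 1 − 1.000 + 0.252) = min(1, 0.252) = 0.252
(¬P ⇒ R) ⇒ ((P ∨ (R ⇒ (P ⊕ R))) ⇒ R) = min(1, 1 − 0.860 + 0.252) = min(1, 0.392) = 0.392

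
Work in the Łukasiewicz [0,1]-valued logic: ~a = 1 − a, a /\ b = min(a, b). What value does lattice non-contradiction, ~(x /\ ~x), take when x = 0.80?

~x = 1 − 0.80 = 0.20
x /\ ~x = min(0.80, 0.20) = 0.20
~(x /\ ~x) = 1 − 0.20 = 0.80
(The value 0.80 < 1 shows this instance is not satisfied; not a Ł∞-tautology — its value is 1 − min(a, 1−a).)

0.80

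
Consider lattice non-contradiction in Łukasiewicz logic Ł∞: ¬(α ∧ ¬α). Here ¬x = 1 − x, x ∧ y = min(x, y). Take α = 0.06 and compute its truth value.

0.94

¬α = 1 − 0.06 = 0.94
α ∧ ¬α = min(0.06, 0.94) = 0.06
¬(α ∧ ¬α) = 1 − 0.06 = 0.94
(The value 0.94 < 1 shows this instance is not satisfied; not a Ł∞-tautology — its value is 1 − min(a, 1−a).)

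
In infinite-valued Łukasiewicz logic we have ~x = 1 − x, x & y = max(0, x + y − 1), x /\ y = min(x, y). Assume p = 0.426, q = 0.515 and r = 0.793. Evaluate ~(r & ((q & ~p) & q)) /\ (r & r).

0.586

~p = 1 − 0.426 = 0.574
q & ~p = max(0, 0.515 + 0.574 − 1) = max(0, 0.089) = 0.089
(q & ~p) & q = max(0, 0.089 + 0.515 − 1) = max(0, -0.396) = 0.000
r & ((q & ~p) & q) = max(0, 0.793 + 0.000 − 1) = max(0, -0.207) = 0.000
~(r & ((q & ~p) & q)) = 1 − 0.000 = 1.000
r & r = max(0, 0.793 + 0.793 − 1) = max(0, 0.586) = 0.586
~(r & ((q & ~p) & q)) /\ (r & r) = min(1.000, 0.586) = 0.586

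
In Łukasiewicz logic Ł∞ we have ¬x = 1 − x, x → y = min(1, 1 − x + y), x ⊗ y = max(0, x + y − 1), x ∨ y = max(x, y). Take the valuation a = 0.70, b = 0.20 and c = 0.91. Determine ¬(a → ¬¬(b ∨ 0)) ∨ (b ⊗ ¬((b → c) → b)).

b ∨ 0 = max(0.20, 0.00) = 0.20
¬(b ∨ 0) = 1 − 0.20 = 0.80
¬¬(b ∨ 0) = 1 − 0.80 = 0.20
a → ¬¬(b ∨ 0) = min(1, 1 − 0.70 + 0.20) = min(1, 0.50) = 0.50
¬(a → ¬¬(b ∨ 0)) = 1 − 0.50 = 0.50
b → c = min(1, 1 − 0.20 + 0.91) = min(1, 1.71) = 1.00
(b → c) → b = min(1, 1 − 1.00 + 0.20) = min(1, 0.20) = 0.20
¬((b → c) → b) = 1 − 0.20 = 0.80
b ⊗ ¬((b → c) → b) = max(0, 0.20 + 0.80 − 1) = max(0, 0.00) = 0.00
¬(a → ¬¬(b ∨ 0)) ∨ (b ⊗ ¬((b → c) → b)) = max(0.50, 0.00) = 0.50

0.50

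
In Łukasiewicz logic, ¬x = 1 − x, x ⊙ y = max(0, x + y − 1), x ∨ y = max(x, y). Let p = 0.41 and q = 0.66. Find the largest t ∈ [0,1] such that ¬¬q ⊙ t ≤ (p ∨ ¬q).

¬q = 1 − 0.66 = 0.34
¬¬q = 1 − 0.34 = 0.66
So the left factor is ¬¬q = 0.66.
p ∨ ¬q = max(0.41, 0.34) = 0.41
So the right-hand bound is p ∨ ¬q = 0.41.
The residuum of the Łukasiewicz t-norm gives the supremum: min(1, 1 − 0.66 + 0.41).
1 − 0.66 + 0.41 = 0.75, so t = min(1, 0.75) = 0.75.
Check: 0.66 ⊙ 0.75 = max(0, 0.41) = 0.41 ≤ 0.41.

0.75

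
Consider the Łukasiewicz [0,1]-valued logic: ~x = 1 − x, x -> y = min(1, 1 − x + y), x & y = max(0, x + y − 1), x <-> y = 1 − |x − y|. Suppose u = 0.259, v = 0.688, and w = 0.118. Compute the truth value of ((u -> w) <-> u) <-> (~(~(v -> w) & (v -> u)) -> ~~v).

u -> w = min(1, 1 − 0.259 + 0.118) = min(1, 0.859) = 0.859
(u -> w) <-> u = 1 − |0.859 − 0.259| = 1 − 0.600 = 0.400
v -> w = min(1, 1 − 0.688 + 0.118) = min(1, 0.430) = 0.430
~(v -> w) = 1 − 0.430 = 0.570
v -> u = min(1, 1 − 0.688 + 0.259) = min(1, 0.571) = 0.571
~(v -> w) & (v -> u) = max(0, 0.570 + 0.571 − 1) = max(0, 0.141) = 0.141
~(~(v -> w) & (v -> u)) = 1 − 0.141 = 0.859
~v = 1 − 0.688 = 0.312
~~v = 1 − 0.312 = 0.688
~(~(v -> w) & (v -> u)) -> ~~v = min(1, 1 − 0.859 + 0.688) = min(1, 0.829) = 0.829
((u -> w) <-> u) <-> (~(~(v -> w) & (v -> u)) -> ~~v) = 1 − |0.400 − 0.829| = 1 − 0.429 = 0.571

0.571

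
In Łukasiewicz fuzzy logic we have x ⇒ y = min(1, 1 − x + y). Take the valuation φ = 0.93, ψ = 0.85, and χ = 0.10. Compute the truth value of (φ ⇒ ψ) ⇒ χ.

φ ⇒ ψ = min(1, 1 − 0.93 + 0.85) = min(1, 0.92) = 0.92
(φ ⇒ ψ) ⇒ χ = min(1, 1 − 0.92 + 0.10) = min(1, 0.18) = 0.18

0.18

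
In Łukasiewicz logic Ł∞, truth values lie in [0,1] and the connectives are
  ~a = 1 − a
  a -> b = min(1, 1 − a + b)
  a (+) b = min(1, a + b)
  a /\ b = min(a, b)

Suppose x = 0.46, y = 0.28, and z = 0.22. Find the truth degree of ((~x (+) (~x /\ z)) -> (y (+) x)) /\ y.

0.28

~x = 1 − 0.46 = 0.54
~x /\ z = min(0.54, 0.22) = 0.22
~x (+) (~x /\ z) = min(1, 0.54 + 0.22) = min(1, 0.76) = 0.76
y (+) x = min(1, 0.28 + 0.46) = min(1, 0.74) = 0.74
(~x (+) (~x /\ z)) -> (y (+) x) = min(1, 1 − 0.76 + 0.74) = min(1, 0.98) = 0.98
((~x (+) (~x /\ z)) -> (y (+) x)) /\ y = min(0.98, 0.28) = 0.28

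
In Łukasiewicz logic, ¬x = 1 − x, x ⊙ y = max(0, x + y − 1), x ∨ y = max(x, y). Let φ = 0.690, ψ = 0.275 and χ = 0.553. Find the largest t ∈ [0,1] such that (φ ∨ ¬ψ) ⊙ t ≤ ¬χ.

¬ψ = 1 − 0.275 = 0.725
φ ∨ ¬ψ = max(0.690, 0.725) = 0.725
So the left factor is φ ∨ ¬ψ = 0.725.
¬χ = 1 − 0.553 = 0.447
So the right-hand bound is ¬χ = 0.447.
The residuum of the Łukasiewicz t-norm gives the supremum: min(1, 1 − 0.725 + 0.447).
1 − 0.725 + 0.447 = 0.722, so t = min(1, 0.722) = 0.722.
Check: 0.725 ⊙ 0.722 = max(0, 0.447) = 0.447 ≤ 0.447.

0.722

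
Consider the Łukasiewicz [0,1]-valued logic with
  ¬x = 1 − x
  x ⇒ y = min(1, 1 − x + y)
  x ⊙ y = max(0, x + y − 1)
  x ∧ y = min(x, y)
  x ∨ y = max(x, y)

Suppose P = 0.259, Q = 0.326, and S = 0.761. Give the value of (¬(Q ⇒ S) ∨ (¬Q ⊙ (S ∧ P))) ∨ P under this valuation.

Q ⇒ S = min(1, 1 − 0.326 + 0.761) = min(1, 1.435) = 1.000
¬(Q ⇒ S) = 1 − 1.000 = 0.000
¬Q = 1 − 0.326 = 0.674
S ∧ P = min(0.761, 0.259) = 0.259
¬Q ⊙ (S ∧ P) = max(0, 0.674 + 0.259 − 1) = max(0, -0.067) = 0.000
¬(Q ⇒ S) ∨ (¬Q ⊙ (S ∧ P)) = max(0.000, 0.000) = 0.000
(¬(Q ⇒ S) ∨ (¬Q ⊙ (S ∧ P))) ∨ P = max(0.000, 0.259) = 0.259

0.259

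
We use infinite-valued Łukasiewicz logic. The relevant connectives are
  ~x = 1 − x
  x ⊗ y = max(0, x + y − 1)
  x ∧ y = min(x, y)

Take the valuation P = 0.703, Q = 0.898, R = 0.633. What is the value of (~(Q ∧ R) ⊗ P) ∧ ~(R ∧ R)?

Q ∧ R = min(0.898, 0.633) = 0.633
~(Q ∧ R) = 1 − 0.633 = 0.367
~(Q ∧ R) ⊗ P = max(0, 0.367 + 0.703 − 1) = max(0, 0.070) = 0.070
R ∧ R = min(0.633, 0.633) = 0.633
~(R ∧ R) = 1 − 0.633 = 0.367
(~(Q ∧ R) ⊗ P) ∧ ~(R ∧ R) = min(0.070, 0.367) = 0.070

0.070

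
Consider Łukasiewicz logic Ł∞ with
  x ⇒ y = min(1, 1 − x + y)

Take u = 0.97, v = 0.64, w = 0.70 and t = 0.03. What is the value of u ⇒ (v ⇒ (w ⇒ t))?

w ⇒ t = min(1, 1 − 0.70 + 0.03) = min(1, 0.33) = 0.33
v ⇒ (w ⇒ t) = min(1, 1 − 0.64 + 0.33) = min(1, 0.69) = 0.69
u ⇒ (v ⇒ (w ⇒ t)) = min(1, 1 − 0.97 + 0.69) = min(1, 0.72) = 0.72

0.72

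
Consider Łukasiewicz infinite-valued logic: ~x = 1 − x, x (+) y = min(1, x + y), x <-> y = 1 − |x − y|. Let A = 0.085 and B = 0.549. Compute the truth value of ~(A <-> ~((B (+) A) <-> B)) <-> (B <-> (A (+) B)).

B (+) A = min(1, 0.549 + 0.085) = min(1, 0.634) = 0.634
(B (+) A) <-> B = 1 − |0.634 − 0.549| = 1 − 0.085 = 0.915
~((B (+) A) <-> B) = 1 − 0.915 = 0.085
A <-> ~((B (+) A) <-> B) = 1 − |0.085 − 0.085| = 1 − 0.000 = 1.000
~(A <-> ~((B (+) A) <-> B)) = 1 − 1.000 = 0.000
A (+) B = min(1, 0.085 + 0.549) = min(1, 0.634) = 0.634
B <-> (A (+) B) = 1 − |0.549 − 0.634| = 1 − 0.085 = 0.915
~(A <-> ~((B (+) A) <-> B)) <-> (B <-> (A (+) B)) = 1 − |0.000 − 0.915| = 1 − 0.915 = 0.085

0.085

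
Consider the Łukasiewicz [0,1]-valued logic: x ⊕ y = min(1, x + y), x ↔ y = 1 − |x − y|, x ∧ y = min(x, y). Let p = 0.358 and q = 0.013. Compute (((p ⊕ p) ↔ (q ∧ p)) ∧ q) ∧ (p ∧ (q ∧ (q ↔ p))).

p ⊕ p = min(1, 0.358 + 0.358) = min(1, 0.716) = 0.716
q ∧ p = min(0.013, 0.358) = 0.013
(p ⊕ p) ↔ (q ∧ p) = 1 − |0.716 − 0.013| = 1 − 0.703 = 0.297
((p ⊕ p) ↔ (q ∧ p)) ∧ q = min(0.297, 0.013) = 0.013
q ↔ p = 1 − |0.013 − 0.358| = 1 − 0.345 = 0.655
q ∧ (q ↔ p) = min(0.013, 0.655) = 0.013
p ∧ (q ∧ (q ↔ p)) = min(0.358, 0.013) = 0.013
(((p ⊕ p) ↔ (q ∧ p)) ∧ q) ∧ (p ∧ (q ∧ (q ↔ p))) = min(0.013, 0.013) = 0.013

0.013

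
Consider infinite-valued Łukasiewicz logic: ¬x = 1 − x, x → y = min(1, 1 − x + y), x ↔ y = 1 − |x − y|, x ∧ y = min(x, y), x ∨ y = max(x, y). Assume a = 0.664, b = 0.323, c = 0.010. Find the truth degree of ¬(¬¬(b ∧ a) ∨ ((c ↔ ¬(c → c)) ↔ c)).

0.677

b ∧ a = min(0.323, 0.664) = 0.323
¬(b ∧ a) = 1 − 0.323 = 0.677
¬¬(b ∧ a) = 1 − 0.677 = 0.323
c → c = min(1, 1 − 0.010 + 0.010) = min(1, 1.000) = 1.000
¬(c → c) = 1 − 1.000 = 0.000
c ↔ ¬(c → c) = 1 − |0.010 − 0.000| = 1 − 0.010 = 0.990
(c ↔ ¬(c → c)) ↔ c = 1 − |0.990 − 0.010| = 1 − 0.980 = 0.020
¬¬(b ∧ a) ∨ ((c ↔ ¬(c → c)) ↔ c) = max(0.323, 0.020) = 0.323
¬(¬¬(b ∧ a) ∨ ((c ↔ ¬(c → c)) ↔ c)) = 1 − 0.323 = 0.677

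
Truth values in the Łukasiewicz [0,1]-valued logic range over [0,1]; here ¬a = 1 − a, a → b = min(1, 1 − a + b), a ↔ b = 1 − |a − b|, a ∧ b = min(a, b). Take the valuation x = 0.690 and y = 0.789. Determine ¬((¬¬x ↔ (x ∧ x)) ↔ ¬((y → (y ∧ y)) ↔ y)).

¬x = 1 − 0.690 = 0.310
¬¬x = 1 − 0.310 = 0.690
x ∧ x = min(0.690, 0.690) = 0.690
¬¬x ↔ (x ∧ x) = 1 − |0.690 − 0.690| = 1 − 0.000 = 1.000
y ∧ y = min(0.789, 0.789) = 0.789
y → (y ∧ y) = min(1, 1 − 0.789 + 0.789) = min(1, 1.000) = 1.000
(y → (y ∧ y)) ↔ y = 1 − |1.000 − 0.789| = 1 − 0.211 = 0.789
¬((y → (y ∧ y)) ↔ y) = 1 − 0.789 = 0.211
(¬¬x ↔ (x ∧ x)) ↔ ¬((y → (y ∧ y)) ↔ y) = 1 − |1.000 − 0.211| = 1 − 0.789 = 0.211
¬((¬¬x ↔ (x ∧ x)) ↔ ¬((y → (y ∧ y)) ↔ y)) = 1 − 0.211 = 0.789

0.789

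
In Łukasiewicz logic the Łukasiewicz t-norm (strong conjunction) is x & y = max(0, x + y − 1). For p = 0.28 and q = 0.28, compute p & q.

0.00

p & q = max(0, 0.28 + 0.28 − 1) = max(0, -0.44) = 0.00
For comparison, the Gödel (minimum) t-norm min(x, y) would give 0.28.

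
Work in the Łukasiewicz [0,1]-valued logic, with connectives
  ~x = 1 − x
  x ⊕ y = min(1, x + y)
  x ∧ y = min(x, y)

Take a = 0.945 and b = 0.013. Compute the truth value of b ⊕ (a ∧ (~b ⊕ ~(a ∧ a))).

0.958

~b = 1 − 0.013 = 0.987
a ∧ a = min(0.945, 0.945) = 0.945
~(a ∧ a) = 1 − 0.945 = 0.055
~b ⊕ ~(a ∧ a) = min(1, 0.987 + 0.055) = min(1, 1.042) = 1.000
a ∧ (~b ⊕ ~(a ∧ a)) = min(0.945, 1.000) = 0.945
b ⊕ (a ∧ (~b ⊕ ~(a ∧ a))) = min(1, 0.013 + 0.945) = min(1, 0.958) = 0.958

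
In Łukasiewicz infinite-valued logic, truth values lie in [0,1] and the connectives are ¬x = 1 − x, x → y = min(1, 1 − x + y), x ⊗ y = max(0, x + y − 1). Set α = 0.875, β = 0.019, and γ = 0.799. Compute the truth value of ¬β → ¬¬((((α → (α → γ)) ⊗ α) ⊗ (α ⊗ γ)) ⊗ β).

¬β = 1 − 0.019 = 0.981
α → γ = min(1, 1 − 0.875 + 0.799) = min(1, 0.924) = 0.924
α → (α → γ) = min(1, 1 − 0.875 + 0.924) = min(1, 1.049) = 1.000
(α → (α → γ)) ⊗ α = max(0, 1.000 + 0.875 − 1) = max(0, 0.875) = 0.875
α ⊗ γ = max(0, 0.875 + 0.799 − 1) = max(0, 0.674) = 0.674
((α → (α → γ)) ⊗ α) ⊗ (α ⊗ γ) = max(0, 0.875 + 0.674 − 1) = max(0, 0.549) = 0.549
(((α → (α → γ)) ⊗ α) ⊗ (α ⊗ γ)) ⊗ β = max(0, 0.549 + 0.019 − 1) = max(0, -0.432) = 0.000
¬((((α → (α → γ)) ⊗ α) ⊗ (α ⊗ γ)) ⊗ β) = 1 − 0.000 = 1.000
¬¬((((α → (α → γ)) ⊗ α) ⊗ (α ⊗ γ)) ⊗ β) = 1 − 1.000 = 0.000
¬β → ¬¬((((α → (α → γ)) ⊗ α) ⊗ (α ⊗ γ)) ⊗ β) = min(1, 1 − 0.981 + 0.000) = min(1, 0.019) = 0.019

0.019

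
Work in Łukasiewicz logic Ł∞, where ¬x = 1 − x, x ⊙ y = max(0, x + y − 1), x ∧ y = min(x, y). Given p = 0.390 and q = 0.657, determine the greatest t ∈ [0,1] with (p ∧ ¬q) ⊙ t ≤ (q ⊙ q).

0.971

¬q = 1 − 0.657 = 0.343
p ∧ ¬q = min(0.390, 0.343) = 0.343
So the left factor is p ∧ ¬q = 0.343.
q ⊙ q = max(0, 0.657 + 0.657 − 1) = max(0, 0.314) = 0.314
So the right-hand bound is q ⊙ q = 0.314.
The residuum of the Łukasiewicz t-norm gives the supremum: min(1, 1 − 0.343 + 0.314).
1 − 0.343 + 0.314 = 0.971, so t = min(1, 0.971) = 0.971.
Check: 0.343 ⊙ 0.971 = max(0, 0.314) = 0.314 ≤ 0.314.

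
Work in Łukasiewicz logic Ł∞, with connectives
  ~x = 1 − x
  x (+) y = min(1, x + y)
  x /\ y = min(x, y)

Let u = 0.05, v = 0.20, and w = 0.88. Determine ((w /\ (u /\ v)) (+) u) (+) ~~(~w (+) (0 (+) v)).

u /\ v = min(0.05, 0.20) = 0.05
w /\ (u /\ v) = min(0.88, 0.05) = 0.05
(w /\ (u /\ v)) (+) u = min(1, 0.05 + 0.05) = min(1, 0.10) = 0.10
~w = 1 − 0.88 = 0.12
0 (+) v = min(1, 0.00 + 0.20) = min(1, 0.20) = 0.20
~w (+) (0 (+) v) = min(1, 0.12 + 0.20) = min(1, 0.32) = 0.32
~(~w (+) (0 (+) v)) = 1 − 0.32 = 0.68
~~(~w (+) (0 (+) v)) = 1 − 0.68 = 0.32
((w /\ (u /\ v)) (+) u) (+) ~~(~w (+) (0 (+) v)) = min(1, 0.10 + 0.32) = min(1, 0.42) = 0.42

0.42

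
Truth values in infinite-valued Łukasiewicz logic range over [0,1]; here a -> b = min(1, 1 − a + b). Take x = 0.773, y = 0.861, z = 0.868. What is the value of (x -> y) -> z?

x -> y = min(1, 1 − 0.773 + 0.861) = min(1, 1.088) = 1.000
(x -> y) -> z = min(1, 1 − 1.000 + 0.868) = min(1, 0.868) = 0.868

0.868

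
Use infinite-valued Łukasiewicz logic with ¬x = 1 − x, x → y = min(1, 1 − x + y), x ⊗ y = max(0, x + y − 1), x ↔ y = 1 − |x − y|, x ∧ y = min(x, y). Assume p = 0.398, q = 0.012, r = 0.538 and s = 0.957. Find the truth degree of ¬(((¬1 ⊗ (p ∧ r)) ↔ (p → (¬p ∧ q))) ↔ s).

0.571

¬1 = 1 − 1.000 = 0.000
p ∧ r = min(0.398, 0.538) = 0.398
¬1 ⊗ (p ∧ r) = max(0, 0.000 + 0.398 − 1) = max(0, -0.602) = 0.000
¬p = 1 − 0.398 = 0.602
¬p ∧ q = min(0.602, 0.012) = 0.012
p → (¬p ∧ q) = min(1, 1 − 0.398 + 0.012) = min(1, 0.614) = 0.614
(¬1 ⊗ (p ∧ r)) ↔ (p → (¬p ∧ q)) = 1 − |0.000 − 0.614| = 1 − 0.614 = 0.386
((¬1 ⊗ (p ∧ r)) ↔ (p → (¬p ∧ q))) ↔ s = 1 − |0.386 − 0.957| = 1 − 0.571 = 0.429
¬(((¬1 ⊗ (p ∧ r)) ↔ (p → (¬p ∧ q))) ↔ s) = 1 − 0.429 = 0.571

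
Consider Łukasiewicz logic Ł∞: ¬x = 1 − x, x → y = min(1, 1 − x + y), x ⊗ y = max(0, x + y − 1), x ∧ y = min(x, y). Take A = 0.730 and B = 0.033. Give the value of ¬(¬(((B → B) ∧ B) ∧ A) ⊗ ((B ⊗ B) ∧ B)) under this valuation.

1.000

B → B = min(1, 1 − 0.033 + 0.033) = min(1, 1.000) = 1.000
(B → B) ∧ B = min(1.000, 0.033) = 0.033
((B → B) ∧ B) ∧ A = min(0.033, 0.730) = 0.033
¬(((B → B) ∧ B) ∧ A) = 1 − 0.033 = 0.967
B ⊗ B = max(0, 0.033 + 0.033 − 1) = max(0, -0.934) = 0.000
(B ⊗ B) ∧ B = min(0.000, 0.033) = 0.000
¬(((B → B) ∧ B) ∧ A) ⊗ ((B ⊗ B) ∧ B) = max(0, 0.967 + 0.000 − 1) = max(0, -0.033) = 0.000
¬(¬(((B → B) ∧ B) ∧ A) ⊗ ((B ⊗ B) ∧ B)) = 1 − 0.000 = 1.000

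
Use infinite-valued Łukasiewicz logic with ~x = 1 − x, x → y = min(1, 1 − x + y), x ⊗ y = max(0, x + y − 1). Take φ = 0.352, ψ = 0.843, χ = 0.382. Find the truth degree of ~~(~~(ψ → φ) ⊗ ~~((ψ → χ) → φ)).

0.322

ψ → φ = min(1, 1 − 0.843 + 0.352) = min(1, 0.509) = 0.509
~(ψ → φ) = 1 − 0.509 = 0.491
~~(ψ → φ) = 1 − 0.491 = 0.509
ψ → χ = min(1, 1 − 0.843 + 0.382) = min(1, 0.539) = 0.539
(ψ → χ) → φ = min(1, 1 − 0.539 + 0.352) = min(1, 0.813) = 0.813
~((ψ → χ) → φ) = 1 − 0.813 = 0.187
~~((ψ → χ) → φ) = 1 − 0.187 = 0.813
~~(ψ → φ) ⊗ ~~((ψ → χ) → φ) = max(0, 0.509 + 0.813 − 1) = max(0, 0.322) = 0.322
~(~~(ψ → φ) ⊗ ~~((ψ → χ) → φ)) = 1 − 0.322 = 0.678
~~(~~(ψ → φ) ⊗ ~~((ψ → χ) → φ)) = 1 − 0.678 = 0.322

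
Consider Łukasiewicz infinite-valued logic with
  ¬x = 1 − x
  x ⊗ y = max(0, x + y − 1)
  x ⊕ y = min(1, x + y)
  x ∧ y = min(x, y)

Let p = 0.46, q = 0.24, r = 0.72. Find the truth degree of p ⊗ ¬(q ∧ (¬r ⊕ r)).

0.22

¬r = 1 − 0.72 = 0.28
¬r ⊕ r = min(1, 0.28 + 0.72) = min(1, 1.00) = 1.00
q ∧ (¬r ⊕ r) = min(0.24, 1.00) = 0.24
¬(q ∧ (¬r ⊕ r)) = 1 − 0.24 = 0.76
p ⊗ ¬(q ∧ (¬r ⊕ r)) = max(0, 0.46 + 0.76 − 1) = max(0, 0.22) = 0.22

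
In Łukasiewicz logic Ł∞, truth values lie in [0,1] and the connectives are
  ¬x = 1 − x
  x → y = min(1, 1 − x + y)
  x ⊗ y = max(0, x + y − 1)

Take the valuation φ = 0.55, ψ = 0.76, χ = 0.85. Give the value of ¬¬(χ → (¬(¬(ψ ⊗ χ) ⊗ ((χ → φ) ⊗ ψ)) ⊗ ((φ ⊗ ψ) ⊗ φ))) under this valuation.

0.15

ψ ⊗ χ = max(0, 0.76 + 0.85 − 1) = max(0, 0.61) = 0.61
¬(ψ ⊗ χ) = 1 − 0.61 = 0.39
χ → φ = min(1, 1 − 0.85 + 0.55) = min(1, 0.70) = 0.70
(χ → φ) ⊗ ψ = max(0, 0.70 + 0.76 − 1) = max(0, 0.46) = 0.46
¬(ψ ⊗ χ) ⊗ ((χ → φ) ⊗ ψ) = max(0, 0.39 + 0.46 − 1) = max(0, -0.15) = 0.00
¬(¬(ψ ⊗ χ) ⊗ ((χ → φ) ⊗ ψ)) = 1 − 0.00 = 1.00
φ ⊗ ψ = max(0, 0.55 + 0.76 − 1) = max(0, 0.31) = 0.31
(φ ⊗ ψ) ⊗ φ = max(0, 0.31 + 0.55 − 1) = max(0, -0.14) = 0.00
¬(¬(ψ ⊗ χ) ⊗ ((χ → φ) ⊗ ψ)) ⊗ ((φ ⊗ ψ) ⊗ φ) = max(0, 1.00 + 0.00 − 1) = max(0, 0.00) = 0.00
χ → (¬(¬(ψ ⊗ χ) ⊗ ((χ → φ) ⊗ ψ)) ⊗ ((φ ⊗ ψ) ⊗ φ)) = min(1, 1 − 0.85 + 0.00) = min(1, 0.15) = 0.15
¬(χ → (¬(¬(ψ ⊗ χ) ⊗ ((χ → φ) ⊗ ψ)) ⊗ ((φ ⊗ ψ) ⊗ φ))) = 1 − 0.15 = 0.85
¬¬(χ → (¬(¬(ψ ⊗ χ) ⊗ ((χ → φ) ⊗ ψ)) ⊗ ((φ ⊗ ψ) ⊗ φ))) = 1 − 0.85 = 0.15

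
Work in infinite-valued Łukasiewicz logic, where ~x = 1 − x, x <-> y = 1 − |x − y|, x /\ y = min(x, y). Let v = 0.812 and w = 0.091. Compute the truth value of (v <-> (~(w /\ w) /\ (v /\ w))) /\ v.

0.279

w /\ w = min(0.091, 0.091) = 0.091
~(w /\ w) = 1 − 0.091 = 0.909
v /\ w = min(0.812, 0.091) = 0.091
~(w /\ w) /\ (v /\ w) = min(0.909, 0.091) = 0.091
v <-> (~(w /\ w) /\ (v /\ w)) = 1 − |0.812 − 0.091| = 1 − 0.721 = 0.279
(v <-> (~(w /\ w) /\ (v /\ w))) /\ v = min(0.279, 0.812) = 0.279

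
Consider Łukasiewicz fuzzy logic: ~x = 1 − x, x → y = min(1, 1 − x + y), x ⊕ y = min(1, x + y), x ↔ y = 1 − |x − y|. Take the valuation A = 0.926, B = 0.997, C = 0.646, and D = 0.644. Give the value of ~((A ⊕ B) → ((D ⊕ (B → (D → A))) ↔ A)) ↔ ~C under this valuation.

0.720

A ⊕ B = min(1, 0.926 + 0.997) = min(1, 1.923) = 1.000
D → A = min(1, 1 − 0.644 + 0.926) = min(1, 1.282) = 1.000
B → (D → A) = min(1, 1 − 0.997 + 1.000) = min(1, 1.003) = 1.000
D ⊕ (B → (D → A)) = min(1, 0.644 + 1.000) = min(1, 1.644) = 1.000
(D ⊕ (B → (D → A))) ↔ A = 1 − |1.000 − 0.926| = 1 − 0.074 = 0.926
(A ⊕ B) → ((D ⊕ (B → (D → A))) ↔ A) = min(1, 1 − 1.000 + 0.926) = min(1, 0.926) = 0.926
~((A ⊕ B) → ((D ⊕ (B → (D → A))) ↔ A)) = 1 − 0.926 = 0.074
~C = 1 − 0.646 = 0.354
~((A ⊕ B) → ((D ⊕ (B → (D → A))) ↔ A)) ↔ ~C = 1 − |0.074 − 0.354| = 1 − 0.280 = 0.720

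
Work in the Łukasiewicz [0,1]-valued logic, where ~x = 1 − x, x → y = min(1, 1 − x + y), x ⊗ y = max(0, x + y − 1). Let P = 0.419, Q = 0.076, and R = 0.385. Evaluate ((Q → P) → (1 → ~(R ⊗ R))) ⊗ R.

Q → P = min(1, 1 − 0.076 + 0.419) = min(1, 1.343) = 1.000
R ⊗ R = max(0, 0.385 + 0.385 − 1) = max(0, -0.230) = 0.000
~(R ⊗ R) = 1 − 0.000 = 1.000
1 → ~(R ⊗ R) = min(1, 1 − 1.000 + 1.000) = min(1, 1.000) = 1.000
(Q → P) → (1 → ~(R ⊗ R)) = min(1, 1 − 1.000 + 1.000) = min(1, 1.000) = 1.000
((Q → P) → (1 → ~(R ⊗ R))) ⊗ R = max(0, 1.000 + 0.385 − 1) = max(0, 0.385) = 0.385

0.385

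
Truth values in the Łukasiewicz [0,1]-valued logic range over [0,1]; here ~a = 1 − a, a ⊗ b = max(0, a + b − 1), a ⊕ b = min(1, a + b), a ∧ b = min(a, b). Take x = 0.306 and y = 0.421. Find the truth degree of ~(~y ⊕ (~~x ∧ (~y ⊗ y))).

~y = 1 − 0.421 = 0.579
~x = 1 − 0.306 = 0.694
~~x = 1 − 0.694 = 0.306
~y ⊗ y = max(0, 0.579 + 0.421 − 1) = max(0, 0.000) = 0.000
~~x ∧ (~y ⊗ y) = min(0.306, 0.000) = 0.000
~y ⊕ (~~x ∧ (~y ⊗ y)) = min(1, 0.579 + 0.000) = min(1, 0.579) = 0.579
~(~y ⊕ (~~x ∧ (~y ⊗ y))) = 1 − 0.579 = 0.421

0.421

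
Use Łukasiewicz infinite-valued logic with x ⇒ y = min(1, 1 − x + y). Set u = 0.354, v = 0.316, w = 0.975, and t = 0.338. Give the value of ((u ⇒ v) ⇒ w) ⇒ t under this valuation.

u ⇒ v = min(1, 1 − 0.354 + 0.316) = min(1, 0.962) = 0.962
(u ⇒ v) ⇒ w = min(1, 1 − 0.962 + 0.975) = min(1, 1.013) = 1.000
((u ⇒ v) ⇒ w) ⇒ t = min(1, 1 − 1.000 + 0.338) = min(1, 0.338) = 0.338

0.338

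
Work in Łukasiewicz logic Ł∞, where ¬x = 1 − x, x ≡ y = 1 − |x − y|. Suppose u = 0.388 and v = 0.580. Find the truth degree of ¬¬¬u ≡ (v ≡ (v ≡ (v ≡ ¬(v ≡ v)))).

¬u = 1 − 0.388 = 0.612
¬¬u = 1 − 0.612 = 0.388
¬¬¬u = 1 − 0.388 = 0.612
v ≡ v = 1 − |0.580 − 0.580| = 1 − 0.000 = 1.000
¬(v ≡ v) = 1 − 1.000 = 0.000
v ≡ ¬(v ≡ v) = 1 − |0.580 − 0.000| = 1 − 0.580 = 0.420
v ≡ (v ≡ ¬(v ≡ v)) = 1 − |0.580 − 0.420| = 1 − 0.160 = 0.840
v ≡ (v ≡ (v ≡ ¬(v ≡ v))) = 1 − |0.580 − 0.840| = 1 − 0.260 = 0.740
¬¬¬u ≡ (v ≡ (v ≡ (v ≡ ¬(v ≡ v)))) = 1 − |0.612 − 0.740| = 1 − 0.128 = 0.872

0.872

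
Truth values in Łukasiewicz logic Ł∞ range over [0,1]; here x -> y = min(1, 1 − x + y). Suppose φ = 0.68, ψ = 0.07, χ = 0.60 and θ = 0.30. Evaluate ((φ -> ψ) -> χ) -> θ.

φ -> ψ = min(1, 1 − 0.68 + 0.07) = min(1, 0.39) = 0.39
(φ -> ψ) -> χ = min(1, 1 − 0.39 + 0.60) = min(1, 1.21) = 1.00
((φ -> ψ) -> χ) -> θ = min(1, 1 − 1.00 + 0.30) = min(1, 0.30) = 0.30

0.30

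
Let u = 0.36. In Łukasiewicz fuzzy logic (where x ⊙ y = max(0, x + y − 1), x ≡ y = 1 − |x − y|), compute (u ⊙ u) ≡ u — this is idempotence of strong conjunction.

0.64

u ⊙ u = max(0, 0.36 + 0.36 − 1) = max(0, -0.28) = 0.00
(u ⊙ u) ≡ u = 1 − |0.00 − 0.36| = 1 − 0.36 = 0.64
(The value 0.64 < 1 shows this instance is not satisfied; fails in Ł∞ since a ⊗ a = max(0, 2a−1) ≠ a in general.)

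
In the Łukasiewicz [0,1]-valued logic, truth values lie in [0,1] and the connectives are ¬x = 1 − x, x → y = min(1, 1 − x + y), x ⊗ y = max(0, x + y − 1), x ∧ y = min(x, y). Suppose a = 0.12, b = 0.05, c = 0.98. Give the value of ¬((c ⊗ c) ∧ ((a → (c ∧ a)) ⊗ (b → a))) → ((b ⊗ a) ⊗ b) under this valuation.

c ⊗ c = max(0, 0.98 + 0.98 − 1) = max(0, 0.96) = 0.96
c ∧ a = min(0.98, 0.12) = 0.12
a → (c ∧ a) = min(1, 1 − 0.12 + 0.12) = min(1, 1.00) = 1.00
b → a = min(1, 1 − 0.05 + 0.12) = min(1, 1.07) = 1.00
(a → (c ∧ a)) ⊗ (b → a) = max(0, 1.00 + 1.00 − 1) = max(0, 1.00) = 1.00
(c ⊗ c) ∧ ((a → (c ∧ a)) ⊗ (b → a)) = min(0.96, 1.00) = 0.96
¬((c ⊗ c) ∧ ((a → (c ∧ a)) ⊗ (b → a))) = 1 − 0.96 = 0.04
b ⊗ a = max(0, 0.05 + 0.12 − 1) = max(0, -0.83) = 0.00
(b ⊗ a) ⊗ b = max(0, 0.00 + 0.05 − 1) = max(0, -0.95) = 0.00
¬((c ⊗ c) ∧ ((a → (c ∧ a)) ⊗ (b → a))) → ((b ⊗ a) ⊗ b) = min(1, 1 − 0.04 + 0.00) = min(1, 0.96) = 0.96

0.96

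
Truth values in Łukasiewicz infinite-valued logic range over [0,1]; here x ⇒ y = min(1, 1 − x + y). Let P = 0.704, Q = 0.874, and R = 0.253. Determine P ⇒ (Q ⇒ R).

0.675

Q ⇒ R = min(1, 1 − 0.874 + 0.253) = min(1, 0.379) = 0.379
P ⇒ (Q ⇒ R) = min(1, 1 − 0.704 + 0.379) = min(1, 0.675) = 0.675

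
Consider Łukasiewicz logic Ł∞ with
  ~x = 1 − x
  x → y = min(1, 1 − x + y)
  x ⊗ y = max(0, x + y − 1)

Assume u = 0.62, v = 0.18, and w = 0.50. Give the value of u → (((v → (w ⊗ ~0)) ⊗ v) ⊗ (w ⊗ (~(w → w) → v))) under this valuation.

~0 = 1 − 0.00 = 1.00
w ⊗ ~0 = max(0, 0.50 + 1.00 − 1) = max(0, 0.50) = 0.50
v → (w ⊗ ~0) = min(1, 1 − 0.18 + 0.50) = min(1, 1.32) = 1.00
(v → (w ⊗ ~0)) ⊗ v = max(0, 1.00 + 0.18 − 1) = max(0, 0.18) = 0.18
w → w = min(1, 1 − 0.50 + 0.50) = min(1, 1.00) = 1.00
~(w → w) = 1 − 1.00 = 0.00
~(w → w) → v = min(1, 1 − 0.00 + 0.18) = min(1, 1.18) = 1.00
w ⊗ (~(w → w) → v) = max(0, 0.50 + 1.00 − 1) = max(0, 0.50) = 0.50
((v → (w ⊗ ~0)) ⊗ v) ⊗ (w ⊗ (~(w → w) → v)) = max(0, 0.18 + 0.50 − 1) = max(0, -0.32) = 0.00
u → (((v → (w ⊗ ~0)) ⊗ v) ⊗ (w ⊗ (~(w → w) → v))) = min(1, 1 − 0.62 + 0.00) = min(1, 0.38) = 0.38

0.38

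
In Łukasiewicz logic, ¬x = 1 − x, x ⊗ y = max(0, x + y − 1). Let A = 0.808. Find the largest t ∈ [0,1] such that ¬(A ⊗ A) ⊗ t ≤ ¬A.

0.808

A ⊗ A = max(0, 0.808 + 0.808 − 1) = max(0, 0.616) = 0.616
¬(A ⊗ A) = 1 − 0.616 = 0.384
So the left factor is ¬(A ⊗ A) = 0.384.
¬A = 1 − 0.808 = 0.192
So the right-hand bound is ¬A = 0.192.
The residuum of the Łukasiewicz t-norm gives the supremum: min(1, 1 − 0.384 + 0.192).
1 − 0.384 + 0.192 = 0.808, so t = min(1, 0.808) = 0.808.
Check: 0.384 ⊗ 0.808 = max(0, 0.192) = 0.192 ≤ 0.192.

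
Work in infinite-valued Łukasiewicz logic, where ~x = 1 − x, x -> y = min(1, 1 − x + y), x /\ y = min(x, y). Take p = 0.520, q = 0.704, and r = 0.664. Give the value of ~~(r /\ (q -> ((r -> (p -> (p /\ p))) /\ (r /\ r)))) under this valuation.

p /\ p = min(0.520, 0.520) = 0.520
p -> (p /\ p) = min(1, 1 − 0.520 + 0.520) = min(1, 1.000) = 1.000
r -> (p -> (p /\ p)) = min(1, 1 − 0.664 + 1.000) = min(1, 1.336) = 1.000
r /\ r = min(0.664, 0.664) = 0.664
(r -> (p -> (p /\ p))) /\ (r /\ r) = min(1.000, 0.664) = 0.664
q -> ((r -> (p -> (p /\ p))) /\ (r /\ r)) = min(1, 1 − 0.704 + 0.664) = min(1, 0.960) = 0.960
r /\ (q -> ((r -> (p -> (p /\ p))) /\ (r /\ r))) = min(0.664, 0.960) = 0.664
~(r /\ (q -> ((r -> (p -> (p /\ p))) /\ (r /\ r)))) = 1 − 0.664 = 0.336
~~(r /\ (q -> ((r -> (p -> (p /\ p))) /\ (r /\ r)))) = 1 − 0.336 = 0.664

0.664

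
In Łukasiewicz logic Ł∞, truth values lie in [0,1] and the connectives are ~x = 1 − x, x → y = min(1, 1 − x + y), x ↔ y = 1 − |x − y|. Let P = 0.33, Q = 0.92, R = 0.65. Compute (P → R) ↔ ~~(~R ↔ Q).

P → R = min(1, 1 − 0.33 + 0.65) = min(1, 1.32) = 1.00
~R = 1 − 0.65 = 0.35
~R ↔ Q = 1 − |0.35 − 0.92| = 1 − 0.57 = 0.43
~(~R ↔ Q) = 1 − 0.43 = 0.57
~~(~R ↔ Q) = 1 − 0.57 = 0.43
(P → R) ↔ ~~(~R ↔ Q) = 1 − |1.00 − 0.43| = 1 − 0.57 = 0.43

0.43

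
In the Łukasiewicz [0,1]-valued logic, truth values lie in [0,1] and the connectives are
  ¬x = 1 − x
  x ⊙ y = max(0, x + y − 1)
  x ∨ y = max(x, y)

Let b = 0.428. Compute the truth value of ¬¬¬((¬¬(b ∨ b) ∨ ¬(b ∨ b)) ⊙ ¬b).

b ∨ b = max(0.428, 0.428) = 0.428
¬(b ∨ b) = 1 − 0.428 = 0.572
¬¬(b ∨ b) = 1 − 0.572 = 0.428
¬¬(b ∨ b) ∨ ¬(b ∨ b) = max(0.428, 0.572) = 0.572
¬b = 1 − 0.428 = 0.572
(¬¬(b ∨ b) ∨ ¬(b ∨ b)) ⊙ ¬b = max(0, 0.572 + 0.572 − 1) = max(0, 0.144) = 0.144
¬((¬¬(b ∨ b) ∨ ¬(b ∨ b)) ⊙ ¬b) = 1 − 0.144 = 0.856
¬¬((¬¬(b ∨ b) ∨ ¬(b ∨ b)) ⊙ ¬b) = 1 − 0.856 = 0.144
¬¬¬((¬¬(b ∨ b) ∨ ¬(b ∨ b)) ⊙ ¬b) = 1 − 0.144 = 0.856

0.856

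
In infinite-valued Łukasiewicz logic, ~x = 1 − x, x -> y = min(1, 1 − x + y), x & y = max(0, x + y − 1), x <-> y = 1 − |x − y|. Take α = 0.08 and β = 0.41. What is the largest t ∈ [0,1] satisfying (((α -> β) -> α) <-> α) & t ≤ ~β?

α -> β = min(1, 1 − 0.08 + 0.41) = min(1, 1.33) = 1.00
(α -> β) -> α = min(1, 1 − 1.00 + 0.08) = min(1, 0.08) = 0.08
((α -> β) -> α) <-> α = 1 − |0.08 − 0.08| = 1 − 0.00 = 1.00
So the left factor is ((α -> β) -> α) <-> α = 1.00.
~β = 1 − 0.41 = 0.59
So the right-hand bound is ~β = 0.59.
The residuum of the Łukasiewicz t-norm gives the supremum: min(1, 1 − 1.00 + 0.59).
1 − 1.00 + 0.59 = 0.59, so t = min(1, 0.59) = 0.59.
Check: 1.00 & 0.59 = max(0, 0.59) = 0.59 ≤ 0.59.

0.59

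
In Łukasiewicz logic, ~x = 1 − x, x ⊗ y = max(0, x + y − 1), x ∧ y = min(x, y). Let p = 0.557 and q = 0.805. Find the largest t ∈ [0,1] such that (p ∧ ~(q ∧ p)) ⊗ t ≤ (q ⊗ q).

q ∧ p = min(0.805, 0.557) = 0.557
~(q ∧ p) = 1 − 0.557 = 0.443
p ∧ ~(q ∧ p) = min(0.557, 0.443) = 0.443
So the left factor is p ∧ ~(q ∧ p) = 0.443.
q ⊗ q = max(0, 0.805 + 0.805 − 1) = max(0, 0.610) = 0.610
So the right-hand bound is q ⊗ q = 0.610.
The residuum of the Łukasiewicz t-norm gives the supremum: min(1, 1 − 0.443 + 0.610).
1 − 0.443 + 0.610 = 1.167, so t = min(1, 1.167) = 1.000.
Check: 0.443 ⊗ 1.000 = max(0, 0.443) = 0.443 ≤ 0.610.

1.000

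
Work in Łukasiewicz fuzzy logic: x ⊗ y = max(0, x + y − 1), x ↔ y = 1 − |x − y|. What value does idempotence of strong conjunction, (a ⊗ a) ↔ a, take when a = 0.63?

a ⊗ a = max(0, 0.63 + 0.63 − 1) = max(0, 0.26) = 0.26
(a ⊗ a) ↔ a = 1 − |0.26 − 0.63| = 1 − 0.37 = 0.63
(The value 0.63 < 1 shows this instance is not satisfied; fails in Ł∞ since a ⊗ a = max(0, 2a−1) ≠ a in general.)

0.63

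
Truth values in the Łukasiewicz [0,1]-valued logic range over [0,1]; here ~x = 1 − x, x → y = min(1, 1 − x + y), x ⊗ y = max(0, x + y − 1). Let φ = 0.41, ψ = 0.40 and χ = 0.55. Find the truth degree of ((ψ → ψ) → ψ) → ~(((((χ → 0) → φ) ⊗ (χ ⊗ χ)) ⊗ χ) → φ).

0.60

ψ → ψ = min(1, 1 − 0.40 + 0.40) = min(1, 1.00) = 1.00
(ψ → ψ) → ψ = min(1, 1 − 1.00 + 0.40) = min(1, 0.40) = 0.40
χ → 0 = min(1, 1 − 0.55 + 0.00) = min(1, 0.45) = 0.45
(χ → 0) → φ = min(1, 1 − 0.45 + 0.41) = min(1, 0.96) = 0.96
χ ⊗ χ = max(0, 0.55 + 0.55 − 1) = max(0, 0.10) = 0.10
((χ → 0) → φ) ⊗ (χ ⊗ χ) = max(0, 0.96 + 0.10 − 1) = max(0, 0.06) = 0.06
(((χ → 0) → φ) ⊗ (χ ⊗ χ)) ⊗ χ = max(0, 0.06 + 0.55 − 1) = max(0, -0.39) = 0.00
((((χ → 0) → φ) ⊗ (χ ⊗ χ)) ⊗ χ) → φ = min(1, 1 − 0.00 + 0.41) = min(1, 1.41) = 1.00
~(((((χ → 0) → φ) ⊗ (χ ⊗ χ)) ⊗ χ) → φ) = 1 − 1.00 = 0.00
((ψ → ψ) → ψ) → ~(((((χ → 0) → φ) ⊗ (χ ⊗ χ)) ⊗ χ) → φ) = min(1, 1 − 0.40 + 0.00) = min(1, 0.60) = 0.60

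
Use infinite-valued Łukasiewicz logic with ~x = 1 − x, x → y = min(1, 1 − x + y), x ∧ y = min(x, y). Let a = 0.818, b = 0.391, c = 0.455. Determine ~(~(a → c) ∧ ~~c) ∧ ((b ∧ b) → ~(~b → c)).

a → c = min(1, 1 − 0.818 + 0.455) = min(1, 0.637) = 0.637
~(a → c) = 1 − 0.637 = 0.363
~c = 1 − 0.455 = 0.545
~~c = 1 − 0.545 = 0.455
~(a → c) ∧ ~~c = min(0.363, 0.455) = 0.363
~(~(a → c) ∧ ~~c) = 1 − 0.363 = 0.637
b ∧ b = min(0.391, 0.391) = 0.391
~b = 1 − 0.391 = 0.609
~b → c = min(1, 1 − 0.609 + 0.455) = min(1, 0.846) = 0.846
~(~b → c) = 1 − 0.846 = 0.154
(b ∧ b) → ~(~b → c) = min(1, 1 − 0.391 + 0.154) = min(1, 0.763) = 0.763
~(~(a → c) ∧ ~~c) ∧ ((b ∧ b) → ~(~b → c)) = min(0.637, 0.763) = 0.637

0.637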